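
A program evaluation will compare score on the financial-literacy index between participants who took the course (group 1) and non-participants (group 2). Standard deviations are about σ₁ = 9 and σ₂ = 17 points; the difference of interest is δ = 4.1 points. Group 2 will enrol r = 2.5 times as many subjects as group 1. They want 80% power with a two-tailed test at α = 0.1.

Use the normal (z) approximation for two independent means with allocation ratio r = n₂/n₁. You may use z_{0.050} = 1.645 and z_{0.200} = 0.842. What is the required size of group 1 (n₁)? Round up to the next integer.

n₁ = (z_{α/2} + z_β)² · (σ₁² + σ₂²/r) / δ²
   = (1.645 + 0.842)² · (9² + 17²/2.5) / 4.1²
   = 6.1852 · (81 + 115.6) / 16.81
   = 6.1852 · 196.6 / 16.81
   = 72.34
Round up → n₁ = 73; n₂ = r·n₁ = 2.5 × 73 = 183.

n₁ = 73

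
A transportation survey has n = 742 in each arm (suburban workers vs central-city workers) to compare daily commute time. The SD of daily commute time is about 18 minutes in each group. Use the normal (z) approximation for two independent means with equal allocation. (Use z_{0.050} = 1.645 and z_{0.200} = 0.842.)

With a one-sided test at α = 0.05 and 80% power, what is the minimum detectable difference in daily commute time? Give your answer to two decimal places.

δ = (z_α + z_β) · √((σ₁²+σ₂²)/n)
  = (1.645 + 0.842) · √(648/742)
  = 2.487 · √0.87332
  = 2.487 · 0.9345
  = 2.3241

Minimum detectable difference ≈ 2.32 minutes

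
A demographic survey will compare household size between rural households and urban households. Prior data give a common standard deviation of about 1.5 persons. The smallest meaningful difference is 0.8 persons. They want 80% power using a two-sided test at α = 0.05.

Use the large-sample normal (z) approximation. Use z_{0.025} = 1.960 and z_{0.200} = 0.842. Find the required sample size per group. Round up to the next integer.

n = (z_{α/2} + z_β)² · (σ₁² + σ₂²) / δ²
  = (1.960 + 0.842)² · (2·1.5² = 4.5) / 0.8²
  = 7.8512 · 4.5 / 0.64
  = 55.20
Round up → n = 56 per group.

n = 56 per group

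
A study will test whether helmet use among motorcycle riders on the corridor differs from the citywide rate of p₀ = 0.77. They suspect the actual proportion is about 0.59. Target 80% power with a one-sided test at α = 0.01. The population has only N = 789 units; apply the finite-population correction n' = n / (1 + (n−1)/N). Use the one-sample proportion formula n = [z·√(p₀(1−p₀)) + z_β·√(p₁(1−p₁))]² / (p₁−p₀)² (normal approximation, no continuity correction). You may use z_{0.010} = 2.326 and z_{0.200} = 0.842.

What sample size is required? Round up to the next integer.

n = [z_α·√(p₀q₀) + z_β·√(p₁q₁)]² / (p₁ − p₀)²
  = [2.326·√(0.77·0.23) + 0.842·√(0.59·0.41)]² / (-0.18)²
  = [2.326·0.4208 + 0.842·0.4918]² / 0.0324
  = [1.3930]² / 0.0324
  = 59.89
Finite-population correction (N = 789): 59.89 / (1 + (59.89 − 1)/789) = 55.73.
Round up → n = 56.

n = 56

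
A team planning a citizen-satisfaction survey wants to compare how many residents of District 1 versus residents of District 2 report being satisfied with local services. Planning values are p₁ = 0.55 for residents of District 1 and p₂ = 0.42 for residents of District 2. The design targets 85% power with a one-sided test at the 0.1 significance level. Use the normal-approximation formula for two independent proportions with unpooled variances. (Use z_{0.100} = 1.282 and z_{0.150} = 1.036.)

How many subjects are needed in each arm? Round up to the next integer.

n = (z_α + z_β)² · [p₁(1−p₁) + p₂(1−p₂)] / (p₁ − p₂)²
  = (1.282 + 1.036)² · (0.55·0.45 + 0.42·0.58) / (0.13)²
  = (2.318)² · (0.2475 + 0.2436) / 0.0169
  = 5.3731 · 0.4911 / 0.0169
  = 156.14
Round up → n = 157 per group.

n = 157 per group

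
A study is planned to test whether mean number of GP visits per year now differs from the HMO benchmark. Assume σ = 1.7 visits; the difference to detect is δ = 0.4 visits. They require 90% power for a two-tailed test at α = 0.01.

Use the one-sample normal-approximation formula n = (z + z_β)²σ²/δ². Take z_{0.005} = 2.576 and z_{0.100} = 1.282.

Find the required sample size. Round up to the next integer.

n = 269

n = (z_{α/2} + z_β)² · σ² / δ²
  = (2.576 + 1.282)² · 1.7² / 0.4²
  = 14.8842 · 2.89 / 0.16
  = 268.85
Round up → n = 269.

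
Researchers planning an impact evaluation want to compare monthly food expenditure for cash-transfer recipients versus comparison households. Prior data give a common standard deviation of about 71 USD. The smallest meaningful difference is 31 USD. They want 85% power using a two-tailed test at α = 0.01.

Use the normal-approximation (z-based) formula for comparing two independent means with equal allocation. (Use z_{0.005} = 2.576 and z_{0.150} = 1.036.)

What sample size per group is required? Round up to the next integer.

n = (z_{α/2} + z_β)² · (σ₁² + σ₂²) / δ²
  = (2.576 + 1.036)² · (2·71² = 10082) / 31²
  = 13.0465 · 10082 / 961
  = 136.87
Round up → n = 137 per group.

n = 137 per group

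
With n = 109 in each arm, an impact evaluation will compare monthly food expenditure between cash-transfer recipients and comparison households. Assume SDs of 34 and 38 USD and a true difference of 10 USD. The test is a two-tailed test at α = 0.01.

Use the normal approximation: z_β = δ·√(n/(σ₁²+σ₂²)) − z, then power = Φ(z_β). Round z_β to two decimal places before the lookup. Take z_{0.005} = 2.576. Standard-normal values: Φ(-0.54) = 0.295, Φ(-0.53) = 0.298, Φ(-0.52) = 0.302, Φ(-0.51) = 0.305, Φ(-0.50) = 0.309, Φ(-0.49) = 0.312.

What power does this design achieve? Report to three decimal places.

Power ≈ 0.298

z_β = δ·√(n/(σ₁²+σ₂²)) − z_{α/2}
    = 10 · √(109/2600) − 2.576
    = 10 · 0.20475 − 2.576
    = 2.0475 − 2.576 = -0.5285 → -0.53
Power = Φ(-0.53) = 0.298.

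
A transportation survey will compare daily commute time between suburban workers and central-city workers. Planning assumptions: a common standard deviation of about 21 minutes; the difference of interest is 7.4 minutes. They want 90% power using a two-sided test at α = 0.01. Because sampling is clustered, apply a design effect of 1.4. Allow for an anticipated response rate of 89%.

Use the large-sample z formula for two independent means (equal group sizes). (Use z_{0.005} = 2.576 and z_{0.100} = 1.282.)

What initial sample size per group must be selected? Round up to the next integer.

n = 378 per group

n = (z_{α/2} + z_β)² · (σ₁² + σ₂²) / δ²
  = (2.576 + 1.282)² · (2·21² = 882) / 7.4²
  = 14.8842 · 882 / 54.76
  = 239.73
Design effect: 1.4 × 239.73 = 335.63.
Adjust for 89% response: 335.63 / 0.89 = 377.11.
Round up → n = 378 per group.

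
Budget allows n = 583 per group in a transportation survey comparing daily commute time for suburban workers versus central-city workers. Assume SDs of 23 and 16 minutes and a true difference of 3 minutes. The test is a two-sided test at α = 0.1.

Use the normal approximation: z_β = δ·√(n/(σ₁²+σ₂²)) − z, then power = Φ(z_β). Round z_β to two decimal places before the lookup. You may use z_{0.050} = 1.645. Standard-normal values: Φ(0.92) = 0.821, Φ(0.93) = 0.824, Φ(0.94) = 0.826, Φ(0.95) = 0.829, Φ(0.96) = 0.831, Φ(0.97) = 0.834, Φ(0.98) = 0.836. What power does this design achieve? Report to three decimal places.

z_β = δ·√(n/(σ₁²+σ₂²)) − z_{α/2}
    = 3 · √(583/785) − 1.645
    = 3 · 0.86179 − 1.645
    = 2.5854 − 1.645 = 0.9404 → 0.94
Power = Φ(0.94) = 0.826.

Power ≈ 0.826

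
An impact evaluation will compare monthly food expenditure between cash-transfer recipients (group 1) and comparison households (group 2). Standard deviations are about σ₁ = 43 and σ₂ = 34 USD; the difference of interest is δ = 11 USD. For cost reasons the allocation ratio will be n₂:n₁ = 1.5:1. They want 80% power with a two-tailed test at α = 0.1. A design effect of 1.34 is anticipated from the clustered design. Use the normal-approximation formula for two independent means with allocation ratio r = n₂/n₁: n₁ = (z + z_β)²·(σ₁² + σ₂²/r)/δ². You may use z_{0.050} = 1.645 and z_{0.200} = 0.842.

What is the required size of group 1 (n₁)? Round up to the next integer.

n₁ = (z_{α/2} + z_β)² · (σ₁² + σ₂²/r) / δ²
   = (1.645 + 0.842)² · (43² + 34²/1.5) / 11²
   = 6.1852 · (1849 + 770.6667) / 121
   = 6.1852 · 2619.7 / 121
   = 133.91
Design effect: 1.34 × 133.91 = 179.44.
Round up → n₁ = 180; n₂ = r·n₁ = 1.5 × 180 = 270.

n₁ = 180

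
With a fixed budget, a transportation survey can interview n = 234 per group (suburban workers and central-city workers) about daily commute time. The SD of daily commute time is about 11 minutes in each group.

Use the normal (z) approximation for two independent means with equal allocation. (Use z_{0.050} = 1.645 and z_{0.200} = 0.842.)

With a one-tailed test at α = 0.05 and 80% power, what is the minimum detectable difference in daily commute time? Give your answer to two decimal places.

Minimum detectable difference ≈ 2.53 minutes

δ = (z_α + z_β) · √((σ₁²+σ₂²)/n)
  = (1.645 + 0.842) · √(242/234)
  = 2.487 · √1.0342
  = 2.487 · 1.0170
  = 2.5292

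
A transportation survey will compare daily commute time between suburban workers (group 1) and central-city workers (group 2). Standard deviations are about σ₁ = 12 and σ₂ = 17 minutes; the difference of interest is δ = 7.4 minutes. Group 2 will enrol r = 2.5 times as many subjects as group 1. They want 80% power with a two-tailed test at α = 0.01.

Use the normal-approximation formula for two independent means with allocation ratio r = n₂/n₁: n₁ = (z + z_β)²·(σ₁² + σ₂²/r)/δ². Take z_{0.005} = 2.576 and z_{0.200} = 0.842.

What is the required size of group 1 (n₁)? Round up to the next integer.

n₁ = (z_{α/2} + z_β)² · (σ₁² + σ₂²/r) / δ²
   = (2.576 + 0.842)² · (12² + 17²/2.5) / 7.4²
   = 11.6827 · (144 + 115.6) / 54.76
   = 11.6827 · 259.6 / 54.76
   = 55.38
Round up → n₁ = 56; n₂ = r·n₁ = 2.5 × 56 = 140.

n₁ = 56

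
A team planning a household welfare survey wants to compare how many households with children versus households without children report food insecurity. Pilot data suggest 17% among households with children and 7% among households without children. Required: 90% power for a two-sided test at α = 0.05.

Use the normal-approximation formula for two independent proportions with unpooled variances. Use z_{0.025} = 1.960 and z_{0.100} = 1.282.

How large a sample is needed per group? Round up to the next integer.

n = 217 per group

n = (z_{α/2} + z_β)² · [p₁(1−p₁) + p₂(1−p₂)] / (p₁ − p₂)²
  = (1.960 + 1.282)² · (0.17·0.83 + 0.07·0.93) / (0.10)²
  = (3.242)² · (0.1411 + 0.0651) / 0.0100
  = 10.5106 · 0.2062 / 0.0100
  = 216.73
Round up → n = 217 per group.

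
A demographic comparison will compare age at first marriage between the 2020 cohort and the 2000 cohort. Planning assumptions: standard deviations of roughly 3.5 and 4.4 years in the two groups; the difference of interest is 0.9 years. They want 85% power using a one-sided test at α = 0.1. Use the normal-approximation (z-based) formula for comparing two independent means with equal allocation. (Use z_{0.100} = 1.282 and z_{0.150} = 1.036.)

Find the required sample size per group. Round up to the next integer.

n = (z_α + z_β)² · (σ₁² + σ₂²) / δ²
  = (1.282 + 1.036)² · (3.5² + 4.4² = 31.61) / 0.9²
  = 5.3731 · 31.61 / 0.81
  = 209.68
Round up → n = 210 per group.

n = 210 per group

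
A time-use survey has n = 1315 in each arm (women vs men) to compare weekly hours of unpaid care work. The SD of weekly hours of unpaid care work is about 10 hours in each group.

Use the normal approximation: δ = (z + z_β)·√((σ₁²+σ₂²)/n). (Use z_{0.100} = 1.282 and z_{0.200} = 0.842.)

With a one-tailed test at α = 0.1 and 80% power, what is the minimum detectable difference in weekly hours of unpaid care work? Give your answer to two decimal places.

Minimum detectable difference ≈ 0.83 hours

δ = (z_α + z_β) · √((σ₁²+σ₂²)/n)
  = (1.282 + 0.842) · √(200/1315)
  = 2.124 · √0.15209
  = 2.124 · 0.3900
  = 0.8283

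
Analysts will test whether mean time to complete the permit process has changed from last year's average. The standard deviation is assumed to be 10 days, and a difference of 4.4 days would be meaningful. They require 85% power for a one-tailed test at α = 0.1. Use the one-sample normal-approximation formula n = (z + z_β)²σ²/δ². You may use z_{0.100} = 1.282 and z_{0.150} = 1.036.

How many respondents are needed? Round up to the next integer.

n = 28

n = (z_α + z_β)² · σ² / δ²
  = (1.282 + 1.036)² · 10² / 4.4²
  = 5.3731 · 100 / 19.36
  = 27.75
Round up → n = 28.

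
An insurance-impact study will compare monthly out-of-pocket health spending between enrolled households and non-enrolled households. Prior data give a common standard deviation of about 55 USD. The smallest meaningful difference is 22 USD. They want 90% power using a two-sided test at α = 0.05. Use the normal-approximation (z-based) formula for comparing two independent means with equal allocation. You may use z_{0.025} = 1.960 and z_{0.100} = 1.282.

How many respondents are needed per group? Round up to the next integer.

n = (z_{α/2} + z_β)² · (σ₁² + σ₂²) / δ²
  = (1.960 + 1.282)² · (2·55² = 6050) / 22²
  = 10.5106 · 6050 / 484
  = 131.38
Round up → n = 132 per group.

n = 132 per group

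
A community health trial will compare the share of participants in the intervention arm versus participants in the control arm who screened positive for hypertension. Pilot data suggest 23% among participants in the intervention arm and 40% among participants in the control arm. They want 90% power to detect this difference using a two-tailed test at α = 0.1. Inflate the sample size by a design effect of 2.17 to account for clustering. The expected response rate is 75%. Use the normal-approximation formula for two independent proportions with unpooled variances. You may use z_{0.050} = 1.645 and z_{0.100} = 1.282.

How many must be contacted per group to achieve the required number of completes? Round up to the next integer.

n = (z_{α/2} + z_β)² · [p₁(1−p₁) + p₂(1−p₂)] / (p₁ − p₂)²
  = (1.645 + 1.282)² · (0.23·0.77 + 0.40·0.60) / (-0.17)²
  = (2.927)² · (0.1771 + 0.2400) / 0.0289
  = 8.5673 · 0.4171 / 0.0289
  = 123.65
Design effect: 2.17 × 123.65 = 268.32.
Adjust for 75% response: 268.32 / 0.75 = 357.76.
Round up → n = 358 per group.

n = 358 per group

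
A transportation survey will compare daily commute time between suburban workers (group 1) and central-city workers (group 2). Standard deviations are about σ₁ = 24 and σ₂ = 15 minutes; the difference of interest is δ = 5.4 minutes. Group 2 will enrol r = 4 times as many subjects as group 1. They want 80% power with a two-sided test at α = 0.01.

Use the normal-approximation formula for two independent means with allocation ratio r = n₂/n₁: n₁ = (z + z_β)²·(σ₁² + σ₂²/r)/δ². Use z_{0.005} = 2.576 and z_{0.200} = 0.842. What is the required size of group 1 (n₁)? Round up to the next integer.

n₁ = 254

n₁ = (z_{α/2} + z_β)² · (σ₁² + σ₂²/r) / δ²
   = (2.576 + 0.842)² · (24² + 15²/4) / 5.4²
   = 11.6827 · (576 + 56.25) / 29.16
   = 11.6827 · 632.25 / 29.16
   = 253.31
Round up → n₁ = 254; n₂ = r·n₁ = 4 × 254 = 1016.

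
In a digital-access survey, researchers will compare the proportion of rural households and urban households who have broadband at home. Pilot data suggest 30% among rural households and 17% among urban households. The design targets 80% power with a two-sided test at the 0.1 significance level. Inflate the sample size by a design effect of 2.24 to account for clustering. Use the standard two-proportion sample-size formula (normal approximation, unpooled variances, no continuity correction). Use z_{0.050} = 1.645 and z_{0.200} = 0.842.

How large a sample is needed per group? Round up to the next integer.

n = (z_{α/2} + z_β)² · [p₁(1−p₁) + p₂(1−p₂)] / (p₁ − p₂)²
  = (1.645 + 0.842)² · (0.30·0.70 + 0.17·0.83) / (0.13)²
  = (2.487)² · (0.2100 + 0.1411) / 0.0169
  = 6.1852 · 0.3511 / 0.0169
  = 128.50
Design effect: 2.24 × 128.50 = 287.84.
Round up → n = 288 per group.

n = 288 per group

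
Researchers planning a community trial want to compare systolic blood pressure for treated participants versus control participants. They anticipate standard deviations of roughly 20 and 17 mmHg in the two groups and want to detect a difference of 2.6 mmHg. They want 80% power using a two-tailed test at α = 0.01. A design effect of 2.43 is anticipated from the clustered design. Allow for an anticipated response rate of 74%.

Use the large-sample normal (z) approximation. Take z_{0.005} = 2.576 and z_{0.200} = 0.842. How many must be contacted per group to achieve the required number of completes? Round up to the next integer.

n = 3911 per group

n = (z_{α/2} + z_β)² · (σ₁² + σ₂²) / δ²
  = (2.576 + 0.842)² · (20² + 17² = 689) / 2.6²
  = 11.6827 · 689 / 6.76
  = 1190.74
Design effect: 2.43 × 1190.74 = 2893.50.
Adjust for 74% response: 2893.50 / 0.74 = 3910.13.
Round up → n = 3911 per group.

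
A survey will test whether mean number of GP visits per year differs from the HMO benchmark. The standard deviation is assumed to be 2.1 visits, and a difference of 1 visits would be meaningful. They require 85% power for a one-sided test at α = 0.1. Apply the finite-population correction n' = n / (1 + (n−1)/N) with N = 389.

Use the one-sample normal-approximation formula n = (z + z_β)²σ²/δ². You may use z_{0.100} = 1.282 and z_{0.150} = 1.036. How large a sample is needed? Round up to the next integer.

n = (z_α + z_β)² · σ² / δ²
  = (1.282 + 1.036)² · 2.1² / 1²
  = 5.3731 · 4.41 / 1
  = 23.70
Finite-population correction (N = 389): 23.70 / (1 + (23.70 − 1)/389) = 22.39.
Round up → n = 23.

n = 23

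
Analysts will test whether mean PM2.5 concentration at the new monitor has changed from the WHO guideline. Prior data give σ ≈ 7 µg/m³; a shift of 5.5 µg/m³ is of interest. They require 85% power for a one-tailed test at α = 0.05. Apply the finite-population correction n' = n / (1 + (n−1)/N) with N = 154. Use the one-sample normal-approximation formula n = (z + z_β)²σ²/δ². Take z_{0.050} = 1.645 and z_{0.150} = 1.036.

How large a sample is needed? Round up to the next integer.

n = 11

n = (z_α + z_β)² · σ² / δ²
  = (1.645 + 1.036)² · 7² / 5.5²
  = 7.1878 · 49 / 30.25
  = 11.64
Finite-population correction (N = 154): 11.64 / (1 + (11.64 − 1)/154) = 10.89.
Round up → n = 11.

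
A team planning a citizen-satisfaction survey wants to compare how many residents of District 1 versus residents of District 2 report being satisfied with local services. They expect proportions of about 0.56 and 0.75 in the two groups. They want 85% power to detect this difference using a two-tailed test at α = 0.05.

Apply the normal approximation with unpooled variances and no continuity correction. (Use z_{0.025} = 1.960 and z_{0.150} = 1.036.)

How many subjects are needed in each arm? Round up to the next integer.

n = (z_{α/2} + z_β)² · [p₁(1−p₁) + p₂(1−p₂)] / (p₁ − p₂)²
  = (1.960 + 1.036)² · (0.56·0.44 + 0.75·0.25) / (-0.19)²
  = (2.996)² · (0.2464 + 0.1875) / 0.0361
  = 8.9760 · 0.4339 / 0.0361
  = 107.89
Round up → n = 108 per group.

n = 108 per group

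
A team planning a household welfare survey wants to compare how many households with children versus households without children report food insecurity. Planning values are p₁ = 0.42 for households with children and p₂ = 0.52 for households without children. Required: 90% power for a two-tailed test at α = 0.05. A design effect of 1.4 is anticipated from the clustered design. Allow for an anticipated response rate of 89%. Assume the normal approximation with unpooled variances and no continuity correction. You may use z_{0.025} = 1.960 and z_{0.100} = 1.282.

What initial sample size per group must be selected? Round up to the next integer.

n = (z_{α/2} + z_β)² · [p₁(1−p₁) + p₂(1−p₂)] / (p₁ − p₂)²
  = (1.960 + 1.282)² · (0.42·0.58 + 0.52·0.48) / (-0.10)²
  = (3.242)² · (0.2436 + 0.2496) / 0.0100
  = 10.5106 · 0.4932 / 0.0100
  = 518.38
Design effect: 1.4 × 518.38 = 725.73.
Adjust for 89% response: 725.73 / 0.89 = 815.43.
Round up → n = 816 per group.

n = 816 per group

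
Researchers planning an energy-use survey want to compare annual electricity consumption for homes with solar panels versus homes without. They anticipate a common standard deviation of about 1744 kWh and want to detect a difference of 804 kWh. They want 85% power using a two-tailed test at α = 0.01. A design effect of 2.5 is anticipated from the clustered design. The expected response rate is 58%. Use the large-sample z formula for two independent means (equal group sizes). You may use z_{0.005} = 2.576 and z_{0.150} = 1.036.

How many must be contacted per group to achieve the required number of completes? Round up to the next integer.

n = 530 per group

n = (z_{α/2} + z_β)² · (σ₁² + σ₂²) / δ²
  = (2.576 + 1.036)² · (2·1744² = 6083072) / 804²
  = 13.0465 · 6083072 / 646416
  = 122.77
Design effect: 2.5 × 122.77 = 306.93.
Adjust for 58% response: 306.93 / 0.58 = 529.20.
Round up → n = 530 per group.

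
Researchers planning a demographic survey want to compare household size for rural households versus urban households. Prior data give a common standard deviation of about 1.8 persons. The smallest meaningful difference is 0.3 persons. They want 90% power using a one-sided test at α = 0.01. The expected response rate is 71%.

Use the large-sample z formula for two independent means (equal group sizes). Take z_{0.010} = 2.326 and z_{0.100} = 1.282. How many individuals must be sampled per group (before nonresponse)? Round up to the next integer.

n = 1321 per group

n = (z_α + z_β)² · (σ₁² + σ₂²) / δ²
  = (2.326 + 1.282)² · (2·1.8² = 6.48) / 0.3²
  = 13.0177 · 6.48 / 0.09
  = 937.27
Adjust for 71% response: 937.27 / 0.71 = 1320.10.
Round up → n = 1321 per group.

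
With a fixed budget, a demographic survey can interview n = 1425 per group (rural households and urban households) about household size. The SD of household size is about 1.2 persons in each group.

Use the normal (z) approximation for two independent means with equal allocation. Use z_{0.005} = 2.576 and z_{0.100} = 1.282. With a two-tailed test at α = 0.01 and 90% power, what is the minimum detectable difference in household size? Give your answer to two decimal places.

Minimum detectable difference ≈ 0.17 persons

δ = (z_{α/2} + z_β) · √((σ₁²+σ₂²)/n)
  = (2.576 + 1.282) · √(2.88/1425)
  = 3.858 · √0.00202
  = 3.858 · 0.0450
  = 0.1734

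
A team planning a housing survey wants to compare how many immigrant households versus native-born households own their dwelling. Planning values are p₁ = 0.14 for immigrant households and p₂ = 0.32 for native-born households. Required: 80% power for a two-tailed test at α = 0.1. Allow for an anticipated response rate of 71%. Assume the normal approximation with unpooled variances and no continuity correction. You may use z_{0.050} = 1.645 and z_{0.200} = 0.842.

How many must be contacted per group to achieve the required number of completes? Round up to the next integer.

n = (z_{α/2} + z_β)² · [p₁(1−p₁) + p₂(1−p₂)] / (p₁ − p₂)²
  = (1.645 + 0.842)² · (0.14·0.86 + 0.32·0.68) / (-0.18)²
  = (2.487)² · (0.1204 + 0.2176) / 0.0324
  = 6.1852 · 0.3380 / 0.0324
  = 64.52
Adjust for 71% response: 64.52 / 0.71 = 90.88.
Round up → n = 91 per group.

n = 91 per group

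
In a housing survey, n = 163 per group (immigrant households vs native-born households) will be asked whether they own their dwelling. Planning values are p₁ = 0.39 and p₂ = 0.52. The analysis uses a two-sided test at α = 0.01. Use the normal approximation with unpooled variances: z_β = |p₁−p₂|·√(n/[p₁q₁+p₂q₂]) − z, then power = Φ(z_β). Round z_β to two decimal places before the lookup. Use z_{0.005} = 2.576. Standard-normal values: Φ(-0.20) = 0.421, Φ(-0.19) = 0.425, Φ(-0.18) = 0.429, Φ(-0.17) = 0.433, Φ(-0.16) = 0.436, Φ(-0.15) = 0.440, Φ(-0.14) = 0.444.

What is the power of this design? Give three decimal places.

Power ≈ 0.421

z_β = |p₁−p₂|·√(n/[p₁q₁+p₂q₂]) − z_{α/2}
    = 0.13 · √(163/0.4875) − 2.576
    = 0.13 · 18.2855 − 2.576
    = 2.3771 − 2.576 = -0.1989 → -0.20
Power = Φ(-0.20) = 0.421.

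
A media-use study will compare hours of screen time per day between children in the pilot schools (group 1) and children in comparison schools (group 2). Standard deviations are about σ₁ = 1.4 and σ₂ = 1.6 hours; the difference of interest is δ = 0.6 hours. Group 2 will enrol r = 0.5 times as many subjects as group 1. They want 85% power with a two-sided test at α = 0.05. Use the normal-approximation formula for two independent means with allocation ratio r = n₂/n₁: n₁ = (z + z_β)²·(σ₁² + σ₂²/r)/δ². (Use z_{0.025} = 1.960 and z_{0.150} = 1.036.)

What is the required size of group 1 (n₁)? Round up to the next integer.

n₁ = (z_{α/2} + z_β)² · (σ₁² + σ₂²/r) / δ²
   = (1.960 + 1.036)² · (1.4² + 1.6²/0.5) / 0.6²
   = 8.9760 · (1.96 + 5.12) / 0.36
   = 8.9760 · 7.08 / 0.36
   = 176.53
Round up → n₁ = 177; n₂ = r·n₁ = 0.5 × 177 = 89.

n₁ = 177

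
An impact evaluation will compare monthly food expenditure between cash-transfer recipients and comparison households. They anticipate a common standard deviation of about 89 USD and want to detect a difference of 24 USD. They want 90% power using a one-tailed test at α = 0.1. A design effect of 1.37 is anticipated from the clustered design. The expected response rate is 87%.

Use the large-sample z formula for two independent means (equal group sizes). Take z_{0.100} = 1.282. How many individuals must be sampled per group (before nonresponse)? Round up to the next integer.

n = (z_α + z_β)² · (σ₁² + σ₂²) / δ²
  = (1.282 + 1.282)² · (2·89² = 15842) / 24²
  = 6.5741 · 15842 / 576
  = 180.81
Design effect: 1.37 × 180.81 = 247.71.
Adjust for 87% response: 247.71 / 0.87 = 284.72.
Round up → n = 285 per group.

n = 285 per group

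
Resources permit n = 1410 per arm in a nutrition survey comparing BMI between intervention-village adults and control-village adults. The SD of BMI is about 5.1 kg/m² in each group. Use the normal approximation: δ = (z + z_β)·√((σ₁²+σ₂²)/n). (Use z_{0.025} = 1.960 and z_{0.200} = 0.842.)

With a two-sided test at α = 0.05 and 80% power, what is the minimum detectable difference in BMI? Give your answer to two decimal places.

δ = (z_{α/2} + z_β) · √((σ₁²+σ₂²)/n)
  = (1.960 + 0.842) · √(52.02/1410)
  = 2.802 · √0.03689
  = 2.802 · 0.1921
  = 0.5382

Minimum detectable difference ≈ 0.54 kg/m²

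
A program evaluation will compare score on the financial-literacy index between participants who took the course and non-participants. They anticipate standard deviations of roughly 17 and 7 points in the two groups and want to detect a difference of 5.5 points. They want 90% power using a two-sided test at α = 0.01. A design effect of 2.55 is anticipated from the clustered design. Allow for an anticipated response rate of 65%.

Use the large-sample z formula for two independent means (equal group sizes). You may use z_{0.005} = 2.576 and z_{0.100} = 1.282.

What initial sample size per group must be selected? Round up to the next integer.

n = (z_{α/2} + z_β)² · (σ₁² + σ₂²) / δ²
  = (2.576 + 1.282)² · (17² + 7² = 338) / 5.5²
  = 14.8842 · 338 / 30.25
  = 166.31
Design effect: 2.55 × 166.31 = 424.09.
Adjust for 65% response: 424.09 / 0.65 = 652.44.
Round up → n = 653 per group.

n = 653 per group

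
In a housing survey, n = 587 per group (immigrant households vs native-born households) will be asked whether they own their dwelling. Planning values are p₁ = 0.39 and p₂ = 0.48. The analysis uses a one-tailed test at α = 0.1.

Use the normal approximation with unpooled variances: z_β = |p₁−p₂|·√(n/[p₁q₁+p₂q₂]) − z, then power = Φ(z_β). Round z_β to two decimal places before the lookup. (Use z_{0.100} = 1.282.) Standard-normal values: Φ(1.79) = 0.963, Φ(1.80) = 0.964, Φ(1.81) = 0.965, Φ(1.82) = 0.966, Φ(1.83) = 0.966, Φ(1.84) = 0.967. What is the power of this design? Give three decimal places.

z_β = |p₁−p₂|·√(n/[p₁q₁+p₂q₂]) − z_α
    = 0.09 · √(587/0.4875) − 1.282
    = 0.09 · 34.7002 − 1.282
    = 3.1230 − 1.282 = 1.8410 → 1.84
Power = Φ(1.84) = 0.967.

Power ≈ 0.967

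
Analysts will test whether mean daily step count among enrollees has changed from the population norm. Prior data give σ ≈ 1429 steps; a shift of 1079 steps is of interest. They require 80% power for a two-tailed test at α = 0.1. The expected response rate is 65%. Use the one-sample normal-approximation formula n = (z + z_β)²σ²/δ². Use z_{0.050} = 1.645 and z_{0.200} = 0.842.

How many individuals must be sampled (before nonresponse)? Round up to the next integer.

n = (z_{α/2} + z_β)² · σ² / δ²
  = (1.645 + 0.842)² · 1429² / 1079²
  = 6.1852 · 2042041 / 1164241
  = 10.85
Adjust for 65% response: 10.85 / 0.65 = 16.69.
Round up → n = 17.

n = 17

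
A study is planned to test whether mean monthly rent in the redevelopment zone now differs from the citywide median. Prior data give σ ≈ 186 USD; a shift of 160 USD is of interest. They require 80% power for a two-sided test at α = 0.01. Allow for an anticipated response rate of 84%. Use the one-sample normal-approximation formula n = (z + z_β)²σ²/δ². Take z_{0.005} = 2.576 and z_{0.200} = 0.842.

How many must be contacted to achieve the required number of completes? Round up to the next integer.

n = (z_{α/2} + z_β)² · σ² / δ²
  = (2.576 + 0.842)² · 186² / 160²
  = 11.6827 · 34596 / 25600
  = 15.79
Adjust for 84% response: 15.79 / 0.84 = 18.80.
Round up → n = 19.

n = 19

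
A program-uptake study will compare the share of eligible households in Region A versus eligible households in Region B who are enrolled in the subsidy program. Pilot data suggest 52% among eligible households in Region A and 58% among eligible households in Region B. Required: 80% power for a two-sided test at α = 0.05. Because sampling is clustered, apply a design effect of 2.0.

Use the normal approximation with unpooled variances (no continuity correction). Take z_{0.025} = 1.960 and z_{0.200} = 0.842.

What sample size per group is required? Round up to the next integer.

n = (z_{α/2} + z_β)² · [p₁(1−p₁) + p₂(1−p₂)] / (p₁ − p₂)²
  = (1.960 + 0.842)² · (0.52·0.48 + 0.58·0.42) / (-0.06)²
  = (2.802)² · (0.2496 + 0.2436) / 0.0036
  = 7.8512 · 0.4932 / 0.0036
  = 1075.61
Design effect: 2.0 × 1075.61 = 2151.23.
Round up → n = 2152 per group.

n = 2152 per group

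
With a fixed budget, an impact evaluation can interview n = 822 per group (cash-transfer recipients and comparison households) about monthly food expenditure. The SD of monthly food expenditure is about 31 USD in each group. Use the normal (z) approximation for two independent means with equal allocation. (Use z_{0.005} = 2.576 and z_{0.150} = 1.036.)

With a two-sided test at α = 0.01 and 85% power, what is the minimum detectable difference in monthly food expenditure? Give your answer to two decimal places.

Minimum detectable difference ≈ 5.52 USD

δ = (z_{α/2} + z_β) · √((σ₁²+σ₂²)/n)
  = (2.576 + 1.036) · √(1922/822)
  = 3.612 · √2.3382
  = 3.612 · 1.5291
  = 5.5232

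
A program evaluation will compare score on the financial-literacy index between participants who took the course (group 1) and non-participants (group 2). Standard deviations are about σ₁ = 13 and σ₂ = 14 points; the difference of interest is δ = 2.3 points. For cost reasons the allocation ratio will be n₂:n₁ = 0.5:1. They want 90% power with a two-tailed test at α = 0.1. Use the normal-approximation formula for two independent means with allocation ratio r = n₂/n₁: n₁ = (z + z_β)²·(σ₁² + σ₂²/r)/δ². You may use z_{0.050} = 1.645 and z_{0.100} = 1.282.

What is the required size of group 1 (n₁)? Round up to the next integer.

n₁ = 909

n₁ = (z_{α/2} + z_β)² · (σ₁² + σ₂²/r) / δ²
   = (1.645 + 1.282)² · (13² + 14²/0.5) / 2.3²
   = 8.5673 · (169 + 392) / 5.29
   = 8.5673 · 561 / 5.29
   = 908.56
Round up → n₁ = 909; n₂ = r·n₁ = 0.5 × 909 = 455.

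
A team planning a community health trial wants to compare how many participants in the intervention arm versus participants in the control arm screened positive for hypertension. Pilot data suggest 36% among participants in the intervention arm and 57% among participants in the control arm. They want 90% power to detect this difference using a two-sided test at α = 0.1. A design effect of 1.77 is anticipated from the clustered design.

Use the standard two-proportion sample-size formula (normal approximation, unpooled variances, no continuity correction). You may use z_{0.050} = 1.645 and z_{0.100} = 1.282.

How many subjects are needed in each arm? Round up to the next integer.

n = (z_{α/2} + z_β)² · [p₁(1−p₁) + p₂(1−p₂)] / (p₁ − p₂)²
  = (1.645 + 1.282)² · (0.36·0.64 + 0.57·0.43) / (-0.21)²
  = (2.927)² · (0.2304 + 0.2451) / 0.0441
  = 8.5673 · 0.4755 / 0.0441
  = 92.38
Design effect: 1.77 × 92.38 = 163.50.
Round up → n = 164 per group.

n = 164 per group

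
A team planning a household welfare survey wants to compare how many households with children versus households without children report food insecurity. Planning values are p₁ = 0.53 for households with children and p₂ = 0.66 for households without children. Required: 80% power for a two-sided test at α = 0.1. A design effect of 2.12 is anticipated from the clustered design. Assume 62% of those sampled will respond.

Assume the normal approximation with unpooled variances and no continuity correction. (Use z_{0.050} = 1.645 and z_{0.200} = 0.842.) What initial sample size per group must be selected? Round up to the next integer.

n = (z_{α/2} + z_β)² · [p₁(1−p₁) + p₂(1−p₂)] / (p₁ − p₂)²
  = (1.645 + 0.842)² · (0.53·0.47 + 0.66·0.34) / (-0.13)²
  = (2.487)² · (0.2491 + 0.2244) / 0.0169
  = 6.1852 · 0.4735 / 0.0169
  = 173.29
Design effect: 2.12 × 173.29 = 367.38.
Adjust for 62% response: 367.38 / 0.62 = 592.56.
Round up → n = 593 per group.

n = 593 per group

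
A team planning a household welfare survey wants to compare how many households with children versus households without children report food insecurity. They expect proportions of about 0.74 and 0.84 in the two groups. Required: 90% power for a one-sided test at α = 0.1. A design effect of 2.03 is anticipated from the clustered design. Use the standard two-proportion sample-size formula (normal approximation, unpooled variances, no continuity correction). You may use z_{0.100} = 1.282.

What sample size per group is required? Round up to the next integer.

n = (z_α + z_β)² · [p₁(1−p₁) + p₂(1−p₂)] / (p₁ − p₂)²
  = (1.282 + 1.282)² · (0.74·0.26 + 0.84·0.16) / (-0.10)²
  = (2.564)² · (0.1924 + 0.1344) / 0.0100
  = 6.5741 · 0.3268 / 0.0100
  = 214.84
Design effect: 2.03 × 214.84 = 436.13.
Round up → n = 437 per group.

n = 437 per group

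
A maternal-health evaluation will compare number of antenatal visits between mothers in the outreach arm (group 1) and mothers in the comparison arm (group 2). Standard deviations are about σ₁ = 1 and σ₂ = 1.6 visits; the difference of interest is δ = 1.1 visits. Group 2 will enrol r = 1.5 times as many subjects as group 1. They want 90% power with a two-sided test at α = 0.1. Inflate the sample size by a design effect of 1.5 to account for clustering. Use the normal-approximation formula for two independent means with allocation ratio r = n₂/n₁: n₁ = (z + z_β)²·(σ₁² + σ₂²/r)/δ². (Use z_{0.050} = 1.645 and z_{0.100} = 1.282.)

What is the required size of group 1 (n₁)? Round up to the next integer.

n₁ = (z_{α/2} + z_β)² · (σ₁² + σ₂²/r) / δ²
   = (1.645 + 1.282)² · (1² + 1.6²/1.5) / 1.1²
   = 8.5673 · (1 + 1.7067) / 1.21
   = 8.5673 · 2.7067 / 1.21
   = 19.16
Design effect: 1.5 × 19.16 = 28.75.
Round up → n₁ = 29; n₂ = r·n₁ = 1.5 × 29 = 44.

n₁ = 29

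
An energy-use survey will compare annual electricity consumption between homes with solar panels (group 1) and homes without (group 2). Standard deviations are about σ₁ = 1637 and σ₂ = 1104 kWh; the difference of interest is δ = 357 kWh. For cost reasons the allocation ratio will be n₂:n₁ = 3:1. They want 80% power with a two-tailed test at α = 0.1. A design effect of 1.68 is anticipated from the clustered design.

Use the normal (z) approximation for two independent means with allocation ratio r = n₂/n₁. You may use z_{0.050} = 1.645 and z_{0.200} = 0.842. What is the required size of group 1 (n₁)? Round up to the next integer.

n₁ = (z_{α/2} + z_β)² · (σ₁² + σ₂²/r) / δ²
   = (1.645 + 0.842)² · (1637² + 1104²/3) / 357²
   = 6.1852 · (2679769 + 406272) / 127449
   = 6.1852 · 3086041 / 127449
   = 149.77
Design effect: 1.68 × 149.77 = 251.61.
Round up → n₁ = 252; n₂ = r·n₁ = 3 × 252 = 756.

n₁ = 252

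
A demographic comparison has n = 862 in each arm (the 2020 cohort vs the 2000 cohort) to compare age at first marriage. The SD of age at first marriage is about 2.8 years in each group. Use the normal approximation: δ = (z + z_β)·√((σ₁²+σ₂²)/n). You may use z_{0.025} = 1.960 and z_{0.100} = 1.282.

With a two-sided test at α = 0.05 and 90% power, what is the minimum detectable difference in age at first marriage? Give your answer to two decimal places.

Minimum detectable difference ≈ 0.44 years

δ = (z_{α/2} + z_β) · √((σ₁²+σ₂²)/n)
  = (1.960 + 1.282) · √(15.68/862)
  = 3.242 · √0.01819
  = 3.242 · 0.1349
  = 0.4373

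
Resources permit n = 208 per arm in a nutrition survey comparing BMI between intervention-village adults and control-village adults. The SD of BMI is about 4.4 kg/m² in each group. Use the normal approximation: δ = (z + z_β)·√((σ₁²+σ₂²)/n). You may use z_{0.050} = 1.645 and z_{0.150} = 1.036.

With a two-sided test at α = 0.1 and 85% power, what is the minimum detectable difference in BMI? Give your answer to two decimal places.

Minimum detectable difference ≈ 1.16 kg/m²

δ = (z_{α/2} + z_β) · √((σ₁²+σ₂²)/n)
  = (1.645 + 1.036) · √(38.72/208)
  = 2.681 · √0.18615
  = 2.681 · 0.4315
  = 1.1567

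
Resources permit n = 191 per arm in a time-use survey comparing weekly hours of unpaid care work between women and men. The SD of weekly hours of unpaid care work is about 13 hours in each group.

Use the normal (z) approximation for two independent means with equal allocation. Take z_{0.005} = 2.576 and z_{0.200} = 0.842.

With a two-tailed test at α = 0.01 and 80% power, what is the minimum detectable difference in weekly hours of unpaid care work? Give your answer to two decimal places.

δ = (z_{α/2} + z_β) · √((σ₁²+σ₂²)/n)
  = (2.576 + 0.842) · √(338/191)
  = 3.418 · √1.7696
  = 3.418 · 1.3303
  = 4.5469

Minimum detectable difference ≈ 4.55 hours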